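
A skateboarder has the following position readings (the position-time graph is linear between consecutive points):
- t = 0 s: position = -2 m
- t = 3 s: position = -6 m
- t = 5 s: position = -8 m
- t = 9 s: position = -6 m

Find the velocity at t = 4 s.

-1 m/s

Velocity is the slope of the x-t graph on 3–5 s: (-8 − -6)/(5 − 3) = -1 m/s.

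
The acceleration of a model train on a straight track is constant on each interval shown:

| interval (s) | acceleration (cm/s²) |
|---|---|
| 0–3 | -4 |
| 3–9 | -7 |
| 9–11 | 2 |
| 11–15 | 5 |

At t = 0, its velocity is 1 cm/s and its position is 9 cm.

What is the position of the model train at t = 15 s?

On each constant-a segment, Δv = aΔt and Δx = v₀Δt + ½aΔt²; chain segment to segment.
0–3 s: v starts 1 cm/s; Δx = 1·3 + ½·-4·3² = -15 cm; v ends -11 cm/s.
3–9 s: v starts -11 cm/s; Δx = -11·6 + ½·-7·6² = -192 cm; v ends -53 cm/s.
9–11 s: v starts -53 cm/s; Δx = -53·2 + ½·2·2² = -102 cm; v ends -49 cm/s.
11–15 s: v starts -49 cm/s; Δx = -49·4 + ½·5·4² = -156 cm; v ends -29 cm/s.
x(15) = 9 + Σ Δx = -456 cm.

-456 cm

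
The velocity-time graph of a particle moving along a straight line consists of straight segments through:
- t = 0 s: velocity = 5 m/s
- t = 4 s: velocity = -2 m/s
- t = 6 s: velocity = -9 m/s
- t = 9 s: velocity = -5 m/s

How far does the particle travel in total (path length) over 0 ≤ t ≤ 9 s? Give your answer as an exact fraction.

Distance (not displacement) is the total path length: add the absolute areas under v-t.
0–4 s: v = 0 at t = 20/7 s; triangle areas 50/7 + 8/7 = 58/7 m
4–6 s: |½(-2 + -9)(2)| = 11 m
6–9 s: |½(-9 + -5)(3)| = 21 m
Total distance = 282/7 m

282/7 m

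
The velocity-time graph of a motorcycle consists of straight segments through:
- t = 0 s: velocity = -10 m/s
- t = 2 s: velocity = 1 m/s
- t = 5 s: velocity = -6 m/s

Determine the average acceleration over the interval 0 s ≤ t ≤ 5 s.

0.8 m/s²

Average acceleration = Δv/Δt = (-6 − -10)/(5 − 0) = 0.8 m/s².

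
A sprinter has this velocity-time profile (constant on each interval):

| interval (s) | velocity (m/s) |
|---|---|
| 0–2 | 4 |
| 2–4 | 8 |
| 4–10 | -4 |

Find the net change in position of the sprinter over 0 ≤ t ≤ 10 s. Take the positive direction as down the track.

Net displacement equals the area under the velocity-time graph (areas below the axis count negative).
0–2 s: 4 × 2 = 8 m
2–4 s: 8 × 2 = 16 m
4–10 s: -4 × 6 = -24 m
Net displacement = 0 m

0 m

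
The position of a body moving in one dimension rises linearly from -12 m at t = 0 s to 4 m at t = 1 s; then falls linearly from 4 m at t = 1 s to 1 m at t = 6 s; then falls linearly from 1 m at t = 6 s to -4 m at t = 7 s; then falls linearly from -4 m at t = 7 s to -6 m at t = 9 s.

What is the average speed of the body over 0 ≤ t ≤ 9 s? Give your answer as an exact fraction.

Average speed = (total path length)/(elapsed time); on a piecewise-linear x-t graph the path length is Σ|Δx|.
0–1 s: |Δx| = |4 − -12| = 16 m
1–6 s: |Δx| = |1 − 4| = 3 m
6–7 s: |Δx| = |-4 − 1| = 5 m
7–9 s: |Δx| = |-6 − -4| = 2 m
Total path = 26 m; average speed = 26/9 = 26/9 m/s.

26/9 m/s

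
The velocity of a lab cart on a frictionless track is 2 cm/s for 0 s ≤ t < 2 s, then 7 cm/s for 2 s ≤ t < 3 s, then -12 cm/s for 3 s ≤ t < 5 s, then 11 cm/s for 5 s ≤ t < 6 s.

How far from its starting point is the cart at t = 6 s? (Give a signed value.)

-2 cm

Displacement is the signed area under the v-t curve.
0–2 s: 2 × 2 = 4 cm
2–3 s: 7 × 1 = 7 cm
3–5 s: -12 × 2 = -24 cm
5–6 s: 11 × 1 = 11 cm
Net displacement = -2 cm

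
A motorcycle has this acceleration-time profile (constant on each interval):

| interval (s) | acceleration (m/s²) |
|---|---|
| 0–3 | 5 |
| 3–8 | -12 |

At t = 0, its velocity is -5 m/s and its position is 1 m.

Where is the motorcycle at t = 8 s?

On each constant-a segment, Δv = aΔt and Δx = v₀Δt + ½aΔt²; chain segment to segment.
0–3 s: v starts -5 m/s; Δx = -5·3 + ½·5·3² = 7.5 m; v ends 10 m/s.
3–8 s: v starts 10 m/s; Δx = 10·5 + ½·-12·5² = -100 m; v ends -50 m/s.
x(8) = 1 + Σ Δx = -91.5 m.

-91.5 m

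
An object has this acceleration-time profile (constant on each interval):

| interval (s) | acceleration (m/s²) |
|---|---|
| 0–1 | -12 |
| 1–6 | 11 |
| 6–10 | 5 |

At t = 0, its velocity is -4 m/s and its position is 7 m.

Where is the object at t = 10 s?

On each constant-a segment, Δv = aΔt and Δx = v₀Δt + ½aΔt²; chain segment to segment.
0–1 s: v starts -4 m/s; Δx = -4·1 + ½·-12·1² = -10 m; v ends -16 m/s.
1–6 s: v starts -16 m/s; Δx = -16·5 + ½·11·5² = 57.5 m; v ends 39 m/s.
6–10 s: v starts 39 m/s; Δx = 39·4 + ½·5·4² = 196 m; v ends 59 m/s.
x(10) = 7 + Σ Δx = 250.5 m.

250.5 m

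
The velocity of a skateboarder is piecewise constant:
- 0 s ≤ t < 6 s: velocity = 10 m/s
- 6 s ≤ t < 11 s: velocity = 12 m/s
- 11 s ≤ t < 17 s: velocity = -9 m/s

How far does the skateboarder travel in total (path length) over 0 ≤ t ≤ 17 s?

Total distance travelled is ∫|v| dt — sum the magnitudes of each area piece.
0–6 s: |10| × 6 = 60 m
6–11 s: |12| × 5 = 60 m
11–17 s: |-9| × 6 = 54 m
Total distance = 174 m

174 m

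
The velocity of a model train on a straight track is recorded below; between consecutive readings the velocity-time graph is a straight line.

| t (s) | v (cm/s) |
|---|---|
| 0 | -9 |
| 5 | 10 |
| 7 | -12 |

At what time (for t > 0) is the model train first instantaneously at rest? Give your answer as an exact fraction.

t = 45/19 s

v changes sign on 0–5 s (from -9 to 10); the graph is linear there, so v = 0 at t = 0 + (9)·(5 − 0)/(10 − -9) = 45/19 s.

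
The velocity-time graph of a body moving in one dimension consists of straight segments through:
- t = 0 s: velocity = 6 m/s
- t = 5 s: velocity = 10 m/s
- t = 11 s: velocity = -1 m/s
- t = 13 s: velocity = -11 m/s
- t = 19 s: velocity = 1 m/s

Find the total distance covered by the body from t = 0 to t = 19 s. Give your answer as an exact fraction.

2421/22 m

Distance (not displacement) is the total path length: add the absolute areas under v-t.
0–5 s: |½(6 + 10)(5)| = 40 m
5–11 s: v = 0 at t = 115/11 s; triangle areas 300/11 + 3/11 = 303/11 m
11–13 s: |½(-1 + -11)(2)| = 12 m
13–19 s: v = 0 at t = 18.5 s; triangle areas 30.25 + 0.25 = 30.5 m
Total distance = 2421/22 m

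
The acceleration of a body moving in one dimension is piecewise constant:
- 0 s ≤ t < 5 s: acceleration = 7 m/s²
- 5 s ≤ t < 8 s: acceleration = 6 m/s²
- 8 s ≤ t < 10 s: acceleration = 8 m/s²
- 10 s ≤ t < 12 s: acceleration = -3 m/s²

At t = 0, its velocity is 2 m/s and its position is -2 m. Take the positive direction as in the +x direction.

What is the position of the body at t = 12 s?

495.5 m

On each constant-a segment, Δv = aΔt and Δx = v₀Δt + ½aΔt²; chain segment to segment.
0–5 s: v starts 2 m/s; Δx = 2·5 + ½·7·5² = 97.5 m; v ends 37 m/s.
5–8 s: v starts 37 m/s; Δx = 37·3 + ½·6·3² = 138 m; v ends 55 m/s.
8–10 s: v starts 55 m/s; Δx = 55·2 + ½·8·2² = 126 m; v ends 71 m/s.
10–12 s: v starts 71 m/s; Δx = 71·2 + ½·-3·2² = 136 m; v ends 65 m/s.
x(12) = -2 + Σ Δx = 495.5 m.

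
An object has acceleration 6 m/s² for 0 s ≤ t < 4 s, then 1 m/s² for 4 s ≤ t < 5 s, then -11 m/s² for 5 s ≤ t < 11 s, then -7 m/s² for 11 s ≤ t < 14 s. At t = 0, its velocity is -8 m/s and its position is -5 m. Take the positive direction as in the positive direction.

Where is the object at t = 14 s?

On each constant-a segment, Δv = aΔt and Δx = v₀Δt + ½aΔt²; chain segment to segment.
0–4 s: v starts -8 m/s; Δx = -8·4 + ½·6·4² = 16 m; v ends 16 m/s.
4–5 s: v starts 16 m/s; Δx = 16·1 + ½·1·1² = 16.5 m; v ends 17 m/s.
5–11 s: v starts 17 m/s; Δx = 17·6 + ½·-11·6² = -96 m; v ends -49 m/s.
11–14 s: v starts -49 m/s; Δx = -49·3 + ½·-7·3² = -178.5 m; v ends -70 m/s.
x(14) = -5 + Σ Δx = -247 m.

-247 m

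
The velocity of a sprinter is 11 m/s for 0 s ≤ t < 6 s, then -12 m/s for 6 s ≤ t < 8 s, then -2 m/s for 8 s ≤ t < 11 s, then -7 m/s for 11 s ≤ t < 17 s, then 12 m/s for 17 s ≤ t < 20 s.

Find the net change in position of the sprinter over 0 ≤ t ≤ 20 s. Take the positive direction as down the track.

Displacement is the signed area under the v-t curve.
0–6 s: 11 × 6 = 66 m
6–8 s: -12 × 2 = -24 m
8–11 s: -2 × 3 = -6 m
11–17 s: -7 × 6 = -42 m
17–20 s: 12 × 3 = 36 m
Net displacement = 30 m

30 m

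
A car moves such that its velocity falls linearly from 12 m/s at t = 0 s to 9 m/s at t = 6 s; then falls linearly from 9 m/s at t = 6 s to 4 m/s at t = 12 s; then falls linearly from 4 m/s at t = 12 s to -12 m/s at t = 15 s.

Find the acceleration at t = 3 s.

-0.5 m/s²

Acceleration is the slope of the v-t graph on 0–6 s: (9 − 12)/(6 − 0) = -0.5 m/s².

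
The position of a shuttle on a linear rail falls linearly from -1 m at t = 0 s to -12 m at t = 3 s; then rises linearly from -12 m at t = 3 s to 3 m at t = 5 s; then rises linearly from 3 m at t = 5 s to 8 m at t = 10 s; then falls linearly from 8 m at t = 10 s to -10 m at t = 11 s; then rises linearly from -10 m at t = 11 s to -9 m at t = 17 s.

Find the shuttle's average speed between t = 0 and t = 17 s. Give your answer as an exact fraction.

50/17 m/s

Average speed = (total path length)/(elapsed time); on a piecewise-linear x-t graph the path length is Σ|Δx|.
0–3 s: |Δx| = |-12 − -1| = 11 m
3–5 s: |Δx| = |3 − -12| = 15 m
5–10 s: |Δx| = |8 − 3| = 5 m
10–11 s: |Δx| = |-10 − 8| = 18 m
11–17 s: |Δx| = |-9 − -10| = 1 m
Total path = 50 m; average speed = 50/17 = 50/17 m/s.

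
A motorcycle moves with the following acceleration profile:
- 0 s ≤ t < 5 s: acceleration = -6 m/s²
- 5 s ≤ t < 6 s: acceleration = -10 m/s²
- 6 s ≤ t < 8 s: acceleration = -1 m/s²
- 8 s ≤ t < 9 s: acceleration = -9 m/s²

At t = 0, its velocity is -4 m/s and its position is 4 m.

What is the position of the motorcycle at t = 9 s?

On each constant-a segment, Δv = aΔt and Δx = v₀Δt + ½aΔt²; chain segment to segment.
0–5 s: v starts -4 m/s; Δx = -4·5 + ½·-6·5² = -95 m; v ends -34 m/s.
5–6 s: v starts -34 m/s; Δx = -34·1 + ½·-10·1² = -39 m; v ends -44 m/s.
6–8 s: v starts -44 m/s; Δx = -44·2 + ½·-1·2² = -90 m; v ends -46 m/s.
8–9 s: v starts -46 m/s; Δx = -46·1 + ½·-9·1² = -50.5 m; v ends -55 m/s.
x(9) = 4 + Σ Δx = -270.5 m.

-270.5 m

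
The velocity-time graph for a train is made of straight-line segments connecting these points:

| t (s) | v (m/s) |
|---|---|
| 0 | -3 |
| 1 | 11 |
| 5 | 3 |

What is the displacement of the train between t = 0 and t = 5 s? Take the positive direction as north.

32 m

Net displacement equals the area under the velocity-time graph (areas below the axis count negative).
0–1 s: ½(-3 + 11)(1) = 4 m
1–5 s: ½(11 + 3)(4) = 28 m
Net displacement = 32 m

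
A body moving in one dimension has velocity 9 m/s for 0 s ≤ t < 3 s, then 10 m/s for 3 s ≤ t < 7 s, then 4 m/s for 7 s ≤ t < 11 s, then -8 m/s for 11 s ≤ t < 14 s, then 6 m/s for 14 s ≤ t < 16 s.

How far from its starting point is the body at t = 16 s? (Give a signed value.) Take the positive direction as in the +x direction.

71 m

Net displacement equals the area under the velocity-time graph (areas below the axis count negative).
0–3 s: 9 × 3 = 27 m
3–7 s: 10 × 4 = 40 m
7–11 s: 4 × 4 = 16 m
11–14 s: -8 × 3 = -24 m
14–16 s: 6 × 2 = 12 m
Net displacement = 71 m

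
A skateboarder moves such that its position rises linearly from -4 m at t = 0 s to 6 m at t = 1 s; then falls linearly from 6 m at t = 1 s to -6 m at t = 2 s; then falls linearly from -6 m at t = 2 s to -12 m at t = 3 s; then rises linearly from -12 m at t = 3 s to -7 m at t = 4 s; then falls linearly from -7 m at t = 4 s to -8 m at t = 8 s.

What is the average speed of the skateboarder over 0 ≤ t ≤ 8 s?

Average speed = (total path length)/(elapsed time); on a piecewise-linear x-t graph the path length is Σ|Δx|.
0–1 s: |Δx| = |6 − -4| = 10 m
1–2 s: |Δx| = |-6 − 6| = 12 m
2–3 s: |Δx| = |-12 − -6| = 6 m
3–4 s: |Δx| = |-7 − -12| = 5 m
4–8 s: |Δx| = |-8 − -7| = 1 m
Total path = 34 m; average speed = 34/8 = 4.25 m/s.

4.25 m/s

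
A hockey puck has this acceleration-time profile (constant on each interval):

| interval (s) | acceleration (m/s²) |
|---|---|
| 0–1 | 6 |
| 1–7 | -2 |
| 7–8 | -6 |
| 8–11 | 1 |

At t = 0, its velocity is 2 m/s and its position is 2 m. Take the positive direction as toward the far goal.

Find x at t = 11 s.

On each constant-a segment, Δv = aΔt and Δx = v₀Δt + ½aΔt²; chain segment to segment.
0–1 s: v starts 2 m/s; Δx = 2·1 + ½·6·1² = 5 m; v ends 8 m/s.
1–7 s: v starts 8 m/s; Δx = 8·6 + ½·-2·6² = 12 m; v ends -4 m/s.
7–8 s: v starts -4 m/s; Δx = -4·1 + ½·-6·1² = -7 m; v ends -10 m/s.
8–11 s: v starts -10 m/s; Δx = -10·3 + ½·1·3² = -25.5 m; v ends -7 m/s.
x(11) = 2 + Σ Δx = -13.5 m.

-13.5 m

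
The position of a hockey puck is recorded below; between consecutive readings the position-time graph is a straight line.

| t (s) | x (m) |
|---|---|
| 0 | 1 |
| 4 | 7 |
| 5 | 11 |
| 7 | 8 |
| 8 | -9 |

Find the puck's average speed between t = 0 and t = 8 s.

3.75 m/s

Average speed = (total path length)/(elapsed time); on a piecewise-linear x-t graph the path length is Σ|Δx|.
0–4 s: |Δx| = |7 − 1| = 6 m
4–5 s: |Δx| = |11 − 7| = 4 m
5–7 s: |Δx| = |8 − 11| = 3 m
7–8 s: |Δx| = |-9 − 8| = 17 m
Total path = 30 m; average speed = 30/8 = 3.75 m/s.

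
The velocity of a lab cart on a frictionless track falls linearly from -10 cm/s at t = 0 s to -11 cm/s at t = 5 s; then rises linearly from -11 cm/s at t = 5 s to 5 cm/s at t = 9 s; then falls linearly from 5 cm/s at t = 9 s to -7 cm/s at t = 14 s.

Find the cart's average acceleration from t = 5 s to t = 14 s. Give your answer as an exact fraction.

Average acceleration = Δv/Δt = (-7 − -11)/(14 − 5) = 4/9 cm/s².

4/9 cm/s²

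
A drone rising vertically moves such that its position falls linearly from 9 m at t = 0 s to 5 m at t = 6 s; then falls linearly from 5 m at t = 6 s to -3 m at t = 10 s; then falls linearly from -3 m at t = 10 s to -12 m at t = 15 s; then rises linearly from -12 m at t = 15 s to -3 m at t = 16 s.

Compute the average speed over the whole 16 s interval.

1.875 m/s

Average speed = (total path length)/(elapsed time); on a piecewise-linear x-t graph the path length is Σ|Δx|.
0–6 s: |Δx| = |5 − 9| = 4 m
6–10 s: |Δx| = |-3 − 5| = 8 m
10–15 s: |Δx| = |-12 − -3| = 9 m
15–16 s: |Δx| = |-3 − -12| = 9 m
Total path = 30 m; average speed = 30/16 = 1.875 m/s.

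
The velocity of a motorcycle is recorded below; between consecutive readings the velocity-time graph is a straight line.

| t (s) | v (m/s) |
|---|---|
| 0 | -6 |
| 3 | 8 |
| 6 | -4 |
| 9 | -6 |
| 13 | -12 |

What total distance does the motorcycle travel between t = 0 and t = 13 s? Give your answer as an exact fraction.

502/7 m

Distance (not displacement) is the total path length: add the absolute areas under v-t.
0–3 s: v = 0 at t = 9/7 s; triangle areas 27/7 + 48/7 = 75/7 m
3–6 s: v = 0 at t = 5 s; triangle areas 8 + 2 = 10 m
6–9 s: |½(-4 + -6)(3)| = 15 m
9–13 s: |½(-6 + -12)(4)| = 36 m
Total distance = 502/7 m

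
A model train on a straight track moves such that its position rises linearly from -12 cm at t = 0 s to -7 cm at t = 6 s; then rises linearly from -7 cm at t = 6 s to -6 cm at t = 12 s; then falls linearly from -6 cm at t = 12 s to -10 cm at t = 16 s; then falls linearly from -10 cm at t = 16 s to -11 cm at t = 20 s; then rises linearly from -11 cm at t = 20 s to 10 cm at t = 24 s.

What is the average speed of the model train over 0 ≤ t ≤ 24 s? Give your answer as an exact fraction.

4/3 cm/s

Average speed = (total path length)/(elapsed time); on a piecewise-linear x-t graph the path length is Σ|Δx|.
0–6 s: |Δx| = |-7 − -12| = 5 cm
6–12 s: |Δx| = |-6 − -7| = 1 cm
12–16 s: |Δx| = |-10 − -6| = 4 cm
16–20 s: |Δx| = |-11 − -10| = 1 cm
20–24 s: |Δx| = |10 − -11| = 21 cm
Total path = 32 cm; average speed = 32/24 = 4/3 cm/s.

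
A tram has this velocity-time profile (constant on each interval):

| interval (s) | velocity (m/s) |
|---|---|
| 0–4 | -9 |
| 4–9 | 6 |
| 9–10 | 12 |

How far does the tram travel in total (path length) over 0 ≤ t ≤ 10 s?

78 m

Distance (not displacement) is the total path length: add the absolute areas under v-t.
0–4 s: |-9| × 4 = 36 m
4–9 s: |6| × 5 = 30 m
9–10 s: |12| × 1 = 12 m
Total distance = 78 m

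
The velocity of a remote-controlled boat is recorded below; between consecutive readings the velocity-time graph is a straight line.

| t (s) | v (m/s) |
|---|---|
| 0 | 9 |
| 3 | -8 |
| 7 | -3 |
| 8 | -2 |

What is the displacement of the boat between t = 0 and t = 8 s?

-23 m

Displacement is the signed area under the v-t curve.
0–3 s: ½(9 + -8)(3) = 1.5 m
3–7 s: ½(-8 + -3)(4) = -22 m
7–8 s: ½(-3 + -2)(1) = -2.5 m
Net displacement = -23 m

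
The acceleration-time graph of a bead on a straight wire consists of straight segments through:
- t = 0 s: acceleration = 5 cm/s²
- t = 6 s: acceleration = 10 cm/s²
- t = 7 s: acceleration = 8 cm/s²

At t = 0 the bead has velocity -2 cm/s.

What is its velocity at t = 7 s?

Δv equals the area under the a-t graph; then v = v₀ + Δv.
0–6 s: ½(5 + 10)(6) = 45 cm/s
6–7 s: ½(10 + 8)(1) = 9 cm/s
Δv = 54 cm/s, so v(7) = -2 + (54) = 52 cm/s.

52 cm/s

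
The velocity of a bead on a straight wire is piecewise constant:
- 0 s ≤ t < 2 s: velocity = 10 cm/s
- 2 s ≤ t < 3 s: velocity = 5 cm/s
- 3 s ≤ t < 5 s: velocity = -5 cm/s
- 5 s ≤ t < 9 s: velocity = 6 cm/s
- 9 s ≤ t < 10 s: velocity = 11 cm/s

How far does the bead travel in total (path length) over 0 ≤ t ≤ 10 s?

70 cm

Total distance travelled is ∫|v| dt — sum the magnitudes of each area piece.
0–2 s: |10| × 2 = 20 cm
2–3 s: |5| × 1 = 5 cm
3–5 s: |-5| × 2 = 10 cm
5–9 s: |6| × 4 = 24 cm
9–10 s: |11| × 1 = 11 cm
Total distance = 70 cm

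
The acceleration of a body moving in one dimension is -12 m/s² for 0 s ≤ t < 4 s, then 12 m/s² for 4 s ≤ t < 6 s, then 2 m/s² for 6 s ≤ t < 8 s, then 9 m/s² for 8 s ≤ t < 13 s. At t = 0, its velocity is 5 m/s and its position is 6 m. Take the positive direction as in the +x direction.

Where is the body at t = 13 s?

On each constant-a segment, Δv = aΔt and Δx = v₀Δt + ½aΔt²; chain segment to segment.
0–4 s: v starts 5 m/s; Δx = 5·4 + ½·-12·4² = -76 m; v ends -43 m/s.
4–6 s: v starts -43 m/s; Δx = -43·2 + ½·12·2² = -62 m; v ends -19 m/s.
6–8 s: v starts -19 m/s; Δx = -19·2 + ½·2·2² = -34 m; v ends -15 m/s.
8–13 s: v starts -15 m/s; Δx = -15·5 + ½·9·5² = 37.5 m; v ends 30 m/s.
x(13) = 6 + Σ Δx = -128.5 m.

-128.5 m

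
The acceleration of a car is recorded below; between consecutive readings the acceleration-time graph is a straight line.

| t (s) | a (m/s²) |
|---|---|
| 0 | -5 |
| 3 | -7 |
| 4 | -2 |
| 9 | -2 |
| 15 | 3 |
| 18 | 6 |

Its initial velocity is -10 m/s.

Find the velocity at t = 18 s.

Δv equals the area under the a-t graph; then v = v₀ + Δv.
0–3 s: ½(-5 + -7)(3) = -18 m/s
3–4 s: ½(-7 + -2)(1) = -4.5 m/s
4–9 s: -2 × 5 = -10 m/s
9–15 s: ½(-2 + 3)(6) = 3 m/s
15–18 s: ½(3 + 6)(3) = 13.5 m/s
Δv = -16 m/s, so v(18) = -10 + (-16) = -26 m/s.

-26 m/s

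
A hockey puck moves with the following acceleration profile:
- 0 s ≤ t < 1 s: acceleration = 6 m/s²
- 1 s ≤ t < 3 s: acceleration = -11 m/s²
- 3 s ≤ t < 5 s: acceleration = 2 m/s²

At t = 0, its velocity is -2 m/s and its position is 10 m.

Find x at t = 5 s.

On each constant-a segment, Δv = aΔt and Δx = v₀Δt + ½aΔt²; chain segment to segment.
0–1 s: v starts -2 m/s; Δx = -2·1 + ½·6·1² = 1 m; v ends 4 m/s.
1–3 s: v starts 4 m/s; Δx = 4·2 + ½·-11·2² = -14 m; v ends -18 m/s.
3–5 s: v starts -18 m/s; Δx = -18·2 + ½·2·2² = -32 m; v ends -14 m/s.
x(5) = 10 + Σ Δx = -35 m.

-35 m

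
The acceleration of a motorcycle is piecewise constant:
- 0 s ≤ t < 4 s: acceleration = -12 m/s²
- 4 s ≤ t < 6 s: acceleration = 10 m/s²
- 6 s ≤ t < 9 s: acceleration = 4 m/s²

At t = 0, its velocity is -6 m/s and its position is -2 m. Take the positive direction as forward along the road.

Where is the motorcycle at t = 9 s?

On each constant-a segment, Δv = aΔt and Δx = v₀Δt + ½aΔt²; chain segment to segment.
0–4 s: v starts -6 m/s; Δx = -6·4 + ½·-12·4² = -120 m; v ends -54 m/s.
4–6 s: v starts -54 m/s; Δx = -54·2 + ½·10·2² = -88 m; v ends -34 m/s.
6–9 s: v starts -34 m/s; Δx = -34·3 + ½·4·3² = -84 m; v ends -22 m/s.
x(9) = -2 + Σ Δx = -294 m.

-294 m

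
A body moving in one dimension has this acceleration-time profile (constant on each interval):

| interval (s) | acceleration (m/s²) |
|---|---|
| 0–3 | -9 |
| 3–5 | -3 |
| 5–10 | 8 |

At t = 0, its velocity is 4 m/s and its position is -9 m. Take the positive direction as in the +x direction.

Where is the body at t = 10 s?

-134.5 m

On each constant-a segment, Δv = aΔt and Δx = v₀Δt + ½aΔt²; chain segment to segment.
0–3 s: v starts 4 m/s; Δx = 4·3 + ½·-9·3² = -28.5 m; v ends -23 m/s.
3–5 s: v starts -23 m/s; Δx = -23·2 + ½·-3·2² = -52 m; v ends -29 m/s.
5–10 s: v starts -29 m/s; Δx = -29·5 + ½·8·5² = -45 m; v ends 11 m/s.
x(10) = -9 + Σ Δx = -134.5 m.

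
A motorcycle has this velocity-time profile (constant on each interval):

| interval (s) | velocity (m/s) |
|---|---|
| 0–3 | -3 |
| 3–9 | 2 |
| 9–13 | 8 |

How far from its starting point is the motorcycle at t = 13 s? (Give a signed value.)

35 m

Displacement is the signed area under the v-t curve.
0–3 s: -3 × 3 = -9 m
3–9 s: 2 × 6 = 12 m
9–13 s: 8 × 4 = 32 m
Net displacement = 35 m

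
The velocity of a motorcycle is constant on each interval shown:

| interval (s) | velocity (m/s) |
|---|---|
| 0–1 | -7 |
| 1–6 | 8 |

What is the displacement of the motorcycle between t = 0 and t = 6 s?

33 m

Displacement is the signed area under the v-t curve.
0–1 s: -7 × 1 = -7 m
1–6 s: 8 × 5 = 40 m
Net displacement = 33 m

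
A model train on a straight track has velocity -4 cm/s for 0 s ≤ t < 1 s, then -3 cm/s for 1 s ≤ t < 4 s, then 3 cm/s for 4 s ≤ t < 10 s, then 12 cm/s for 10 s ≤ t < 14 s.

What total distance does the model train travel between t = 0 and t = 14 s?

79 cm

Distance (not displacement) is the total path length: add the absolute areas under v-t.
0–1 s: |-4| × 1 = 4 cm
1–4 s: |-3| × 3 = 9 cm
4–10 s: |3| × 6 = 18 cm
10–14 s: |12| × 4 = 48 cm
Total distance = 79 cm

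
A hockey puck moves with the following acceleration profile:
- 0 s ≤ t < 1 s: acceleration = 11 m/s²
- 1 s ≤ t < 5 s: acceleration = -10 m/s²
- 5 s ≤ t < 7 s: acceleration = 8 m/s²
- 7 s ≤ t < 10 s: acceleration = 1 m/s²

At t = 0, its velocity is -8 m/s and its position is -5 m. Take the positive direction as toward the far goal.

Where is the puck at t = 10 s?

On each constant-a segment, Δv = aΔt and Δx = v₀Δt + ½aΔt²; chain segment to segment.
0–1 s: v starts -8 m/s; Δx = -8·1 + ½·11·1² = -2.5 m; v ends 3 m/s.
1–5 s: v starts 3 m/s; Δx = 3·4 + ½·-10·4² = -68 m; v ends -37 m/s.
5–7 s: v starts -37 m/s; Δx = -37·2 + ½·8·2² = -58 m; v ends -21 m/s.
7–10 s: v starts -21 m/s; Δx = -21·3 + ½·1·3² = -58.5 m; v ends -18 m/s.
x(10) = -5 + Σ Δx = -192 m.

-192 m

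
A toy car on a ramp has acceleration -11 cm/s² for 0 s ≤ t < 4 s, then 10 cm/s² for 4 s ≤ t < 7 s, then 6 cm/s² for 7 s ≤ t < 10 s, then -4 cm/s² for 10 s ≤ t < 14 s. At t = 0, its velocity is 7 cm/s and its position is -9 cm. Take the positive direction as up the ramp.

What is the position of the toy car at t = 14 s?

On each constant-a segment, Δv = aΔt and Δx = v₀Δt + ½aΔt²; chain segment to segment.
0–4 s: v starts 7 cm/s; Δx = 7·4 + ½·-11·4² = -60 cm; v ends -37 cm/s.
4–7 s: v starts -37 cm/s; Δx = -37·3 + ½·10·3² = -66 cm; v ends -7 cm/s.
7–10 s: v starts -7 cm/s; Δx = -7·3 + ½·6·3² = 6 cm; v ends 11 cm/s.
10–14 s: v starts 11 cm/s; Δx = 11·4 + ½·-4·4² = 12 cm; v ends -5 cm/s.
x(14) = -9 + Σ Δx = -117 cm.

-117 cm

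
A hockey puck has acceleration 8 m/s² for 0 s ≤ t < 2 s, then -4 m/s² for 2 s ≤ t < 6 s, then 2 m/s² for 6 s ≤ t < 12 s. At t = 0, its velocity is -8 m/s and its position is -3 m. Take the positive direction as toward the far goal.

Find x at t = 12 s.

-15 m

On each constant-a segment, Δv = aΔt and Δx = v₀Δt + ½aΔt²; chain segment to segment.
0–2 s: v starts -8 m/s; Δx = -8·2 + ½·8·2² = 0 m; v ends 8 m/s.
2–6 s: v starts 8 m/s; Δx = 8·4 + ½·-4·4² = 0 m; v ends -8 m/s.
6–12 s: v starts -8 m/s; Δx = -8·6 + ½·2·6² = -12 m; v ends 4 m/s.
x(12) = -3 + Σ Δx = -15 m.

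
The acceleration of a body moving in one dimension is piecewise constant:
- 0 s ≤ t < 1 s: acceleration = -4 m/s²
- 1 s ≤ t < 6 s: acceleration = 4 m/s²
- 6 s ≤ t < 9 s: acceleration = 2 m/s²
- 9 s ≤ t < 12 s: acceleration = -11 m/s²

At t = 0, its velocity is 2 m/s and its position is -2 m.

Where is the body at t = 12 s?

123.5 m

On each constant-a segment, Δv = aΔt and Δx = v₀Δt + ½aΔt²; chain segment to segment.
0–1 s: v starts 2 m/s; Δx = 2·1 + ½·-4·1² = 0 m; v ends -2 m/s.
1–6 s: v starts -2 m/s; Δx = -2·5 + ½·4·5² = 40 m; v ends 18 m/s.
6–9 s: v starts 18 m/s; Δx = 18·3 + ½·2·3² = 63 m; v ends 24 m/s.
9–12 s: v starts 24 m/s; Δx = 24·3 + ½·-11·3² = 22.5 m; v ends -9 m/s.
x(12) = -2 + Σ Δx = 123.5 m.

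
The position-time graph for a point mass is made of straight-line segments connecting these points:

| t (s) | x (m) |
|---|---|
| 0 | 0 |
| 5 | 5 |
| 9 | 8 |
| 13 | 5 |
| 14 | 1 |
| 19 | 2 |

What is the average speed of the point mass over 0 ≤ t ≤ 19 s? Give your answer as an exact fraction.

Average speed = (total path length)/(elapsed time); on a piecewise-linear x-t graph the path length is Σ|Δx|.
0–5 s: |Δx| = |5 − 0| = 5 m
5–9 s: |Δx| = |8 − 5| = 3 m
9–13 s: |Δx| = |5 − 8| = 3 m
13–14 s: |Δx| = |1 − 5| = 4 m
14–19 s: |Δx| = |2 − 1| = 1 m
Total path = 16 m; average speed = 16/19 = 16/19 m/s.

16/19 m/s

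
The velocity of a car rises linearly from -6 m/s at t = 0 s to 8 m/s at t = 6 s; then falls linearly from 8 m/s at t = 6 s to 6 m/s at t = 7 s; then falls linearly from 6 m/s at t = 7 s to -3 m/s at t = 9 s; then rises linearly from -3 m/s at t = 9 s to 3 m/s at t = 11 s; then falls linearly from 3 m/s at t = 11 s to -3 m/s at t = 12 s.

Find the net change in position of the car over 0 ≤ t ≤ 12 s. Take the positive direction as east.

16 m

Displacement is the signed area under the v-t curve.
0–6 s: ½(-6 + 8)(6) = 6 m
6–7 s: ½(8 + 6)(1) = 7 m
7–9 s: ½(6 + -3)(2) = 3 m
9–11 s: ½(-3 + 3)(2) = 0 m
11–12 s: ½(3 + -3)(1) = 0 m
Net displacement = 16 m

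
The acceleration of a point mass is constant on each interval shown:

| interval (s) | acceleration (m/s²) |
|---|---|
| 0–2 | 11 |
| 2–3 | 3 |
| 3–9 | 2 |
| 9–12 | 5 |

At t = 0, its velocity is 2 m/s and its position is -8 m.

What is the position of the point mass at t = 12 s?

On each constant-a segment, Δv = aΔt and Δx = v₀Δt + ½aΔt²; chain segment to segment.
0–2 s: v starts 2 m/s; Δx = 2·2 + ½·11·2² = 26 m; v ends 24 m/s.
2–3 s: v starts 24 m/s; Δx = 24·1 + ½·3·1² = 25.5 m; v ends 27 m/s.
3–9 s: v starts 27 m/s; Δx = 27·6 + ½·2·6² = 198 m; v ends 39 m/s.
9–12 s: v starts 39 m/s; Δx = 39·3 + ½·5·3² = 139.5 m; v ends 54 m/s.
x(12) = -8 + Σ Δx = 381 m.

381 m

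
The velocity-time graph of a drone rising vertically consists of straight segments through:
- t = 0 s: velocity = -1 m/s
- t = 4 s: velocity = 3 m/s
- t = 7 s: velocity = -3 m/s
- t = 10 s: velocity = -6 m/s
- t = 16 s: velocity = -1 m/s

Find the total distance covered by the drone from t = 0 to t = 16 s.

44 m

Total distance travelled is ∫|v| dt — sum the magnitudes of each area piece.
0–4 s: v = 0 at t = 1 s; triangle areas 0.5 + 4.5 = 5 m
4–7 s: v = 0 at t = 5.5 s; triangle areas 2.25 + 2.25 = 4.5 m
7–10 s: |½(-3 + -6)(3)| = 13.5 m
10–16 s: |½(-6 + -1)(6)| = 21 m
Total distance = 44 m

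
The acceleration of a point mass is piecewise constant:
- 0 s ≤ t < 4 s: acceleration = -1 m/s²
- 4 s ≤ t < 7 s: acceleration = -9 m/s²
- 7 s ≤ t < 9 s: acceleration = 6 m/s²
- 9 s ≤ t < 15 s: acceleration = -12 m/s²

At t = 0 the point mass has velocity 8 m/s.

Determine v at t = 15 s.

-83 m/s

Δv equals the area under the a-t graph; then v = v₀ + Δv.
0–4 s: -1 × 4 = -4 m/s
4–7 s: -9 × 3 = -27 m/s
7–9 s: 6 × 2 = 12 m/s
9–15 s: -12 × 6 = -72 m/s
Δv = -91 m/s, so v(15) = 8 + (-91) = -83 m/s.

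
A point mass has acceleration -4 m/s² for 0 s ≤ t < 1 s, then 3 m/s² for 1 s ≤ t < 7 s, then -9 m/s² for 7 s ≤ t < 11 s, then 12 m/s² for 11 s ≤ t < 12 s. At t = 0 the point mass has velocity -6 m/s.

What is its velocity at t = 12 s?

-16 m/s

Δv equals the area under the a-t graph; then v = v₀ + Δv.
0–1 s: -4 × 1 = -4 m/s
1–7 s: 3 × 6 = 18 m/s
7–11 s: -9 × 4 = -36 m/s
11–12 s: 12 × 1 = 12 m/s
Δv = -10 m/s, so v(12) = -6 + (-10) = -16 m/s.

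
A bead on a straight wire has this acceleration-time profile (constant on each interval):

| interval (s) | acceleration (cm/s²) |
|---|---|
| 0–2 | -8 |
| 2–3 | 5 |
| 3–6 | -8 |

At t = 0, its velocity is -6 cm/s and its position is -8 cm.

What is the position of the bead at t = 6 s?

-142.5 cm

On each constant-a segment, Δv = aΔt and Δx = v₀Δt + ½aΔt²; chain segment to segment.
0–2 s: v starts -6 cm/s; Δx = -6·2 + ½·-8·2² = -28 cm; v ends -22 cm/s.
2–3 s: v starts -22 cm/s; Δx = -22·1 + ½·5·1² = -19.5 cm; v ends -17 cm/s.
3–6 s: v starts -17 cm/s; Δx = -17·3 + ½·-8·3² = -87 cm; v ends -41 cm/s.
x(6) = -8 + Σ Δx = -142.5 cm.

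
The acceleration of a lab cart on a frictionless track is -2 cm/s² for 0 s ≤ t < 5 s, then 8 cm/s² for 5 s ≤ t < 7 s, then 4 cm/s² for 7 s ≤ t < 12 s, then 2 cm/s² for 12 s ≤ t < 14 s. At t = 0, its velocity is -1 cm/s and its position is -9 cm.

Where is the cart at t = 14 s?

On each constant-a segment, Δv = aΔt and Δx = v₀Δt + ½aΔt²; chain segment to segment.
0–5 s: v starts -1 cm/s; Δx = -1·5 + ½·-2·5² = -30 cm; v ends -11 cm/s.
5–7 s: v starts -11 cm/s; Δx = -11·2 + ½·8·2² = -6 cm; v ends 5 cm/s.
7–12 s: v starts 5 cm/s; Δx = 5·5 + ½·4·5² = 75 cm; v ends 25 cm/s.
12–14 s: v starts 25 cm/s; Δx = 25·2 + ½·2·2² = 54 cm; v ends 29 cm/s.
x(14) = -9 + Σ Δx = 84 cm.

84 cm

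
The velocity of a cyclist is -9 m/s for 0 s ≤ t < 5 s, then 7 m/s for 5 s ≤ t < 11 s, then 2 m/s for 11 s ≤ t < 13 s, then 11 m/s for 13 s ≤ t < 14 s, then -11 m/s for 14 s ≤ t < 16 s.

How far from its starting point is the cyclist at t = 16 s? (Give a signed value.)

-10 m

Displacement is the signed area under the v-t curve.
0–5 s: -9 × 5 = -45 m
5–11 s: 7 × 6 = 42 m
11–13 s: 2 × 2 = 4 m
13–14 s: 11 × 1 = 11 m
14–16 s: -11 × 2 = -22 m
Net displacement = -10 m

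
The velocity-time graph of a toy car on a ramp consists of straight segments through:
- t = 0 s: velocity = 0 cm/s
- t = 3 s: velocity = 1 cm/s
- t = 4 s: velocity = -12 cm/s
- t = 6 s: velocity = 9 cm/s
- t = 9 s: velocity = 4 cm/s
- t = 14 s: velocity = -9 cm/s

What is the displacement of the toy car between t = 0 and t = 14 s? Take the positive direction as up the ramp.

Net displacement equals the area under the velocity-time graph (areas below the axis count negative).
0–3 s: ½(0 + 1)(3) = 1.5 cm
3–4 s: ½(1 + -12)(1) = -5.5 cm
4–6 s: ½(-12 + 9)(2) = -3 cm
6–9 s: ½(9 + 4)(3) = 19.5 cm
9–14 s: ½(4 + -9)(5) = -12.5 cm
Net displacement = 0 cm

0 cm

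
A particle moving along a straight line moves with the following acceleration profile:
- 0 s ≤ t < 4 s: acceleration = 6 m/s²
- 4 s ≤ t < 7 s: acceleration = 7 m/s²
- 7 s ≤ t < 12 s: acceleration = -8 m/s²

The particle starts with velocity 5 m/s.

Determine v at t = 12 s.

10 m/s

Δv equals the area under the a-t graph; then v = v₀ + Δv.
0–4 s: 6 × 4 = 24 m/s
4–7 s: 7 × 3 = 21 m/s
7–12 s: -8 × 5 = -40 m/s
Δv = 5 m/s, so v(12) = 5 + (5) = 10 m/s.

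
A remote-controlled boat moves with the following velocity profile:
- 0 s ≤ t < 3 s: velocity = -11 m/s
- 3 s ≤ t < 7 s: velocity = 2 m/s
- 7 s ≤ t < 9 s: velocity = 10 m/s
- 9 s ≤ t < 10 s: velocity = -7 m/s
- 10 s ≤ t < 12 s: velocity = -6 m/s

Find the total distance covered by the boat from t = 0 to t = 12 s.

Distance (not displacement) is the total path length: add the absolute areas under v-t.
0–3 s: |-11| × 3 = 33 m
3–7 s: |2| × 4 = 8 m
7–9 s: |10| × 2 = 20 m
9–10 s: |-7| × 1 = 7 m
10–12 s: |-6| × 2 = 12 m
Total distance = 80 m

80 m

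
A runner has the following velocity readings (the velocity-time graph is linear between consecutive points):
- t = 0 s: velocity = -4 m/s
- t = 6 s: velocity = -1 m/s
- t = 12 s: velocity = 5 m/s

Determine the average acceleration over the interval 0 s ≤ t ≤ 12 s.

0.75 m/s²

Average acceleration = Δv/Δt = (5 − -4)/(12 − 0) = 0.75 m/s².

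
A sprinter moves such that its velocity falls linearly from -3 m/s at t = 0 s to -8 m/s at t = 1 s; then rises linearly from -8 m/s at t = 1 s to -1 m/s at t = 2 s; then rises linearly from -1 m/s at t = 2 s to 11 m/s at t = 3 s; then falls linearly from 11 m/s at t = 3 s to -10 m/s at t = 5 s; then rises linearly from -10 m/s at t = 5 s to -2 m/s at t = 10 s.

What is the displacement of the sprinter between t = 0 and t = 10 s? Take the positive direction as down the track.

-34 m

Displacement is the signed area under the v-t curve.
0–1 s: ½(-3 + -8)(1) = -5.5 m
1–2 s: ½(-8 + -1)(1) = -4.5 m
2–3 s: ½(-1 + 11)(1) = 5 m
3–5 s: ½(11 + -10)(2) = 1 m
5–10 s: ½(-10 + -2)(5) = -30 m
Net displacement = -34 m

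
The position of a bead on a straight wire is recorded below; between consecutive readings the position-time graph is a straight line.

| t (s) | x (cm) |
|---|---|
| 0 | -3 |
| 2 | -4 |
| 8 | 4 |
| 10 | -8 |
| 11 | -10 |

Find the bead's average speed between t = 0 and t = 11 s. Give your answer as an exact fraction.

23/11 cm/s

Average speed = (total path length)/(elapsed time); on a piecewise-linear x-t graph the path length is Σ|Δx|.
0–2 s: |Δx| = |-4 − -3| = 1 cm
2–8 s: |Δx| = |4 − -4| = 8 cm
8–10 s: |Δx| = |-8 − 4| = 12 cm
10–11 s: |Δx| = |-10 − -8| = 2 cm
Total path = 23 cm; average speed = 23/11 = 23/11 cm/s.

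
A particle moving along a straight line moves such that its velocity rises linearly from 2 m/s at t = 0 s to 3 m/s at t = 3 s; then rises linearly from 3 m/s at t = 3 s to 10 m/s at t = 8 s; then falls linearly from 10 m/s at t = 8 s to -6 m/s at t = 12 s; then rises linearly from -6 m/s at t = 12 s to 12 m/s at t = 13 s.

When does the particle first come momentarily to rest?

v changes sign on 8–12 s (from 10 to -6); the graph is linear there, so v = 0 at t = 8 + (-10)·(12 − 8)/(-6 − 10) = 10.5 s.

t = 10.5 s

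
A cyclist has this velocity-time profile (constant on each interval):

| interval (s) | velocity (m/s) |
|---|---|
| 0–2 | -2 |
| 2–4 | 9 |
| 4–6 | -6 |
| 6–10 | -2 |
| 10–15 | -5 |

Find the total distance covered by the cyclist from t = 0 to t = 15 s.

Total distance travelled is ∫|v| dt — sum the magnitudes of each area piece.
0–2 s: |-2| × 2 = 4 m
2–4 s: |9| × 2 = 18 m
4–6 s: |-6| × 2 = 12 m
6–10 s: |-2| × 4 = 8 m
10–15 s: |-5| × 5 = 25 m
Total distance = 67 m

67 m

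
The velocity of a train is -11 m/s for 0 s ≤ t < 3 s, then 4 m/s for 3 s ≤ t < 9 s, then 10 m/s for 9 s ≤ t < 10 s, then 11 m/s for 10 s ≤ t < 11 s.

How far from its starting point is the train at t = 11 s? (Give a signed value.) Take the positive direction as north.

12 m

Displacement is the signed area under the v-t curve.
0–3 s: -11 × 3 = -33 m
3–9 s: 4 × 6 = 24 m
9–10 s: 10 × 1 = 10 m
10–11 s: 11 × 1 = 11 m
Net displacement = 12 m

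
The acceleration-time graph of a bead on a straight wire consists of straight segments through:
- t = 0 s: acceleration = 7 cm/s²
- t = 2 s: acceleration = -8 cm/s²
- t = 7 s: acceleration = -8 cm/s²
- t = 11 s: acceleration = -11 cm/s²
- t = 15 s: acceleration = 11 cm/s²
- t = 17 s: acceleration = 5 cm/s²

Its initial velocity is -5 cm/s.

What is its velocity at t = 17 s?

Δv equals the area under the a-t graph; then v = v₀ + Δv.
0–2 s: ½(7 + -8)(2) = -1 cm/s
2–7 s: -8 × 5 = -40 cm/s
7–11 s: ½(-8 + -11)(4) = -38 cm/s
11–15 s: ½(-11 + 11)(4) = 0 cm/s
15–17 s: ½(11 + 5)(2) = 16 cm/s
Δv = -63 cm/s, so v(17) = -5 + (-63) = -68 cm/s.

-68 cm/s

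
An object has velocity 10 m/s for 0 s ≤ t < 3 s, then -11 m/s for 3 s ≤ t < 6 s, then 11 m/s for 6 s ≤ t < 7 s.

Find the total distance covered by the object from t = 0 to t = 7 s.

74 m

Distance (not displacement) is the total path length: add the absolute areas under v-t.
0–3 s: |10| × 3 = 30 m
3–6 s: |-11| × 3 = 33 m
6–7 s: |11| × 1 = 11 m
Total distance = 74 m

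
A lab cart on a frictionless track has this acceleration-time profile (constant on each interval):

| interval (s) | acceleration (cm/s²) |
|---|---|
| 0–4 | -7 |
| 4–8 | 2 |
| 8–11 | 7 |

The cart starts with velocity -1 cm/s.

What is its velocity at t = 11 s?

0 cm/s

Δv equals the area under the a-t graph; then v = v₀ + Δv.
0–4 s: -7 × 4 = -28 cm/s
4–8 s: 2 × 4 = 8 cm/s
8–11 s: 7 × 3 = 21 cm/s
Δv = 1 cm/s, so v(11) = -1 + (1) = 0 cm/s.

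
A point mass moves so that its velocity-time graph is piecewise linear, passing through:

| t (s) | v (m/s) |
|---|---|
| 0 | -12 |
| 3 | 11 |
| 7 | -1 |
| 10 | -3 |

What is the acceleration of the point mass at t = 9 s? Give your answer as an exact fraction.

-2/3 m/s²

Acceleration is the slope of the v-t graph on 7–10 s: (-3 − -1)/(10 − 7) = -2/3 m/s².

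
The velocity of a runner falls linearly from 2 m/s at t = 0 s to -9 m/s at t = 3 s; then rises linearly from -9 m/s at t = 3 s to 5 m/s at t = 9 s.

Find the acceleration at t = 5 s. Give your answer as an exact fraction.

7/3 m/s²

Acceleration is the slope of the v-t graph on 3–9 s: (5 − -9)/(9 − 3) = 7/3 m/s².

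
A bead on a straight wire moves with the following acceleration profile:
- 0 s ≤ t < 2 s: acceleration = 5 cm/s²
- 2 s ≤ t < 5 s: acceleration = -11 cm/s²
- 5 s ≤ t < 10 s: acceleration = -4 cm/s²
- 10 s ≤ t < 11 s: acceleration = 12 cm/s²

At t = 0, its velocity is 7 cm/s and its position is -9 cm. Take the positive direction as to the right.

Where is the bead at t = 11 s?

On each constant-a segment, Δv = aΔt and Δx = v₀Δt + ½aΔt²; chain segment to segment.
0–2 s: v starts 7 cm/s; Δx = 7·2 + ½·5·2² = 24 cm; v ends 17 cm/s.
2–5 s: v starts 17 cm/s; Δx = 17·3 + ½·-11·3² = 1.5 cm; v ends -16 cm/s.
5–10 s: v starts -16 cm/s; Δx = -16·5 + ½·-4·5² = -130 cm; v ends -36 cm/s.
10–11 s: v starts -36 cm/s; Δx = -36·1 + ½·12·1² = -30 cm; v ends -24 cm/s.
x(11) = -9 + Σ Δx = -143.5 cm.

-143.5 cm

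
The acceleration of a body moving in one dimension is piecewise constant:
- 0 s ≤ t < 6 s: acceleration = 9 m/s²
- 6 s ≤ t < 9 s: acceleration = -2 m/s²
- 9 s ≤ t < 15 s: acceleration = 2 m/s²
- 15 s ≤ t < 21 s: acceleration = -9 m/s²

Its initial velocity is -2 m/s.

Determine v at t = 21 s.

Δv equals the area under the a-t graph; then v = v₀ + Δv.
0–6 s: 9 × 6 = 54 m/s
6–9 s: -2 × 3 = -6 m/s
9–15 s: 2 × 6 = 12 m/s
15–21 s: -9 × 6 = -54 m/s
Δv = 6 m/s, so v(21) = -2 + (6) = 4 m/s.

4 m/s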